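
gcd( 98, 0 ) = 98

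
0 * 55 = 0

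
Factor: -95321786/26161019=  - 2^1*7^1*83^( - 1)* 315193^(-1) * 6808699^1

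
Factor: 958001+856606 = 3^2*201623^1= 1814607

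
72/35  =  2  +  2/35= 2.06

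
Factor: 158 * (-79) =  - 2^1*79^2 = - 12482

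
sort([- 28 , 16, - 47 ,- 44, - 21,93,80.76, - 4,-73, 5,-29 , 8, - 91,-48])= [ - 91,  -  73 ,  -  48, - 47,-44,-29,-28, - 21,-4,5,8,16 , 80.76, 93]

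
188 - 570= - 382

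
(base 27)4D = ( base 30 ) 41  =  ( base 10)121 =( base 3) 11111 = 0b1111001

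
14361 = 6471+7890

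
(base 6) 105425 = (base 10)9017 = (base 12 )5275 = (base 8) 21471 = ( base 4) 2030321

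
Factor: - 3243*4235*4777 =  - 3^1*5^1*7^1 * 11^2*17^1 * 23^1*47^1*281^1 = -65607819585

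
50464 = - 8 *( - 6308)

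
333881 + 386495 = 720376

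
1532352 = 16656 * 92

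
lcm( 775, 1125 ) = 34875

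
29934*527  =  15775218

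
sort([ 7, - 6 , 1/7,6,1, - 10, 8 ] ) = [ - 10, - 6,1/7,1,6,7 , 8]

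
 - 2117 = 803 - 2920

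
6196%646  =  382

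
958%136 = 6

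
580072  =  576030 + 4042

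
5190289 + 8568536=13758825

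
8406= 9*934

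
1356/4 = 339 = 339.00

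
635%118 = 45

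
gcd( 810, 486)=162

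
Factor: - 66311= -7^1*9473^1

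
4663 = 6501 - 1838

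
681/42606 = 227/14202 = 0.02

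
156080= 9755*16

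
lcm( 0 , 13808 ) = 0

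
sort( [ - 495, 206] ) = [-495,206 ]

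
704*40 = 28160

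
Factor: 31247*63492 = 2^2*3^1*11^1*13^1 * 37^1* 31247^1 = 1983934524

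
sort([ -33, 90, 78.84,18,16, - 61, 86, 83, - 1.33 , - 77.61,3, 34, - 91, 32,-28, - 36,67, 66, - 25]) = [ - 91, - 77.61,-61, - 36, - 33,- 28, -25,- 1.33 , 3,16, 18, 32, 34,66 , 67, 78.84 , 83,86, 90] 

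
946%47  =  6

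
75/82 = 75/82= 0.91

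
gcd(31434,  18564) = 78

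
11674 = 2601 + 9073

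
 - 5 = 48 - 53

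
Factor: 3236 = 2^2 *809^1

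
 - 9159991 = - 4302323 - 4857668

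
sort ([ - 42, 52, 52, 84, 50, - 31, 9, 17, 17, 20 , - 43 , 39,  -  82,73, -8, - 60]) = [ - 82,-60,-43, -42, - 31 , - 8,9, 17, 17, 20,39, 50,52,  52, 73, 84]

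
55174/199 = 55174/199= 277.26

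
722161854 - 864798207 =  - 142636353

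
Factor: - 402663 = - 3^1*79^1 * 1699^1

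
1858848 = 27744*67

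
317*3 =951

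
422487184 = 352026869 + 70460315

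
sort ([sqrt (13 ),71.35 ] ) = [sqrt( 13),71.35]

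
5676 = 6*946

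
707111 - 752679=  - 45568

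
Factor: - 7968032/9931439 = - 2^5*7^( - 1 )* 31^(  -  1 )*499^2 *45767^( - 1 )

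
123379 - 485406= - 362027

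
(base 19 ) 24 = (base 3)1120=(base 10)42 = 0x2A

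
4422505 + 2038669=6461174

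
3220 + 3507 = 6727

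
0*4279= 0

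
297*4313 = 1280961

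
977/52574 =977/52574 =0.02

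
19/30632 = 19/30632 = 0.00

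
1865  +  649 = 2514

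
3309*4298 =14222082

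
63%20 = 3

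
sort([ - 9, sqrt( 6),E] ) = [-9,sqrt( 6 ),E] 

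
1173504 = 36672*32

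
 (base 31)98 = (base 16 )11F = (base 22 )d1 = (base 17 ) gf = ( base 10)287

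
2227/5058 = 2227/5058 = 0.44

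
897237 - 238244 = 658993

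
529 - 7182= - 6653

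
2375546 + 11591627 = 13967173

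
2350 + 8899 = 11249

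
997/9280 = 997/9280 = 0.11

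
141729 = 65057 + 76672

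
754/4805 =754/4805 = 0.16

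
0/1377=0= 0.00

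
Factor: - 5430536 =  - 2^3*569^1 * 1193^1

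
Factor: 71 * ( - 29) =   -  2059 = - 29^1*71^1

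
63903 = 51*1253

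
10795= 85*127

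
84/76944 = 1/916 = 0.00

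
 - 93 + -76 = -169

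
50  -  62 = -12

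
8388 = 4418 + 3970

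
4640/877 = 4640/877=5.29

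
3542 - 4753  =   - 1211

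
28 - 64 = -36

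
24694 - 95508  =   - 70814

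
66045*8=528360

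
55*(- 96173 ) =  - 5289515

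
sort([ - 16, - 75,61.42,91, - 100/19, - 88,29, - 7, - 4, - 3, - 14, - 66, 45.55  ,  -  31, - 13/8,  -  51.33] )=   [ - 88,-75, - 66, - 51.33, - 31, - 16,-14, - 7, - 100/19,  -  4, - 3, - 13/8, 29,45.55,61.42,  91] 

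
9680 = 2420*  4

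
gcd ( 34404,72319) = 1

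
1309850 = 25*52394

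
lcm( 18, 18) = 18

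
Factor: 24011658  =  2^1*3^2*11^1*121271^1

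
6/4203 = 2/1401 = 0.00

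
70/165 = 14/33 = 0.42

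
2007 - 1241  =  766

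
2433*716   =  1742028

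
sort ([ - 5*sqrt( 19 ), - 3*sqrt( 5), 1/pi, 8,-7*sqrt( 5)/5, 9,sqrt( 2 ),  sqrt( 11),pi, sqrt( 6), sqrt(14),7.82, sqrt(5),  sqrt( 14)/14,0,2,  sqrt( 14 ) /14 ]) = [ - 5*sqrt( 19), - 3*sqrt( 5), - 7 * sqrt( 5)/5,0  ,  sqrt(14) /14,  sqrt ( 14)/14, 1/pi, sqrt( 2), 2, sqrt( 5) , sqrt( 6),pi,sqrt( 11),sqrt(14 ), 7.82,8,9]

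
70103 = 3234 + 66869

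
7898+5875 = 13773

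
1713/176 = 1713/176 = 9.73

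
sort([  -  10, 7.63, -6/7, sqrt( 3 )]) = [- 10,- 6/7 , sqrt( 3 ), 7.63]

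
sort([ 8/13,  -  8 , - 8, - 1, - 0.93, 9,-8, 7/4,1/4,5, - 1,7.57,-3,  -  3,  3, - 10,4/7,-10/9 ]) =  [ -10, - 8, -8, - 8, - 3,-3, - 10/9, - 1, - 1,-0.93 , 1/4,4/7,8/13,7/4,  3, 5,7.57,9 ] 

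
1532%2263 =1532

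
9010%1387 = 688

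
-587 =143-730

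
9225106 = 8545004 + 680102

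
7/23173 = 7/23173 =0.00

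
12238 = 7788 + 4450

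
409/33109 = 409/33109 = 0.01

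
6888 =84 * 82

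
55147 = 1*55147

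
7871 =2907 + 4964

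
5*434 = 2170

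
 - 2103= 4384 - 6487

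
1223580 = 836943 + 386637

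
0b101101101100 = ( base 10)2924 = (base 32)2rc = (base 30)37E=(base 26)48c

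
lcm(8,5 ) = 40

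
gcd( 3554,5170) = 2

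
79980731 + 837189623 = 917170354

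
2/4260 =1/2130 = 0.00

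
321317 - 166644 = 154673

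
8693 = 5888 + 2805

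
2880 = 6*480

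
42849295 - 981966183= - 939116888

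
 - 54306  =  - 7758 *7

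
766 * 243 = 186138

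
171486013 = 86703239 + 84782774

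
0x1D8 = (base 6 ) 2104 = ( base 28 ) go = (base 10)472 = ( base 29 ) g8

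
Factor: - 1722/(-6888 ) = 2^( - 2) = 1/4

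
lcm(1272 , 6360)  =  6360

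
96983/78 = 96983/78 = 1243.37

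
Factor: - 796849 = -796849^1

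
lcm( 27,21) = 189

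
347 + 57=404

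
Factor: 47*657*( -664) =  - 20503656 = - 2^3* 3^2 * 47^1* 73^1 * 83^1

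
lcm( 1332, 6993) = 27972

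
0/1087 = 0 = 0.00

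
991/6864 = 991/6864  =  0.14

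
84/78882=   14/13147 = 0.00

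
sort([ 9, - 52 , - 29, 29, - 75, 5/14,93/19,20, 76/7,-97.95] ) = [ -97.95, - 75,-52, - 29, 5/14, 93/19, 9,76/7, 20, 29]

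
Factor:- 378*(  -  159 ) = 60102 = 2^1*3^4 * 7^1*53^1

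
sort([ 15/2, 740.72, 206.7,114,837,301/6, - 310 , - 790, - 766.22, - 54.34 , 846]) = [ - 790,-766.22, - 310, - 54.34,15/2,301/6, 114, 206.7,740.72, 837,846 ]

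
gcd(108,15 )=3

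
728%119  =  14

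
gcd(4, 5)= 1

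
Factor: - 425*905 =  - 384625  =  -5^3*  17^1*181^1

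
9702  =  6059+3643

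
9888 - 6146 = 3742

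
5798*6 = 34788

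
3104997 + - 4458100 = -1353103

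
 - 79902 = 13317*( - 6)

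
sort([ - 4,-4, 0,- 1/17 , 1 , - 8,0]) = [ - 8,-4, - 4,-1/17 , 0,  0, 1 ]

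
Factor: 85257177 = 3^1*28419059^1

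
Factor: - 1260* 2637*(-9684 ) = 32176252080 = 2^4*3^6*5^1*7^1* 269^1*293^1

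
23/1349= 23/1349 =0.02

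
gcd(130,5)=5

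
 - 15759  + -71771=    - 87530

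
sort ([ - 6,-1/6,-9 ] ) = [ - 9, - 6,- 1/6]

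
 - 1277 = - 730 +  - 547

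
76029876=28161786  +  47868090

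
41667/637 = 41667/637 = 65.41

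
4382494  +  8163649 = 12546143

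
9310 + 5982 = 15292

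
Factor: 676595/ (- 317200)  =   - 135319/63440=- 2^ ( - 4 )*5^(-1)*13^( - 1 )*61^( - 1)*135319^1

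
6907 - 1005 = 5902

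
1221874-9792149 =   -  8570275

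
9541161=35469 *269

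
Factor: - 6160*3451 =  - 21258160 = -2^4*5^1*7^2 * 11^1*17^1*29^1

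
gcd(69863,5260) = 1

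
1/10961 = 1/10961 = 0.00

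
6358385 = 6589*965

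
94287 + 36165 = 130452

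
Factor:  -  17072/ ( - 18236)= 44/47 = 2^2 * 11^1*47^(-1)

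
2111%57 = 2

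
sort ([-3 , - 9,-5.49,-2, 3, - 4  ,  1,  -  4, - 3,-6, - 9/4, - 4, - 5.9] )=[-9, - 6,  -  5.9, - 5.49, - 4, - 4, - 4, - 3, - 3, - 9/4, - 2, 1,3]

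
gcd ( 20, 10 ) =10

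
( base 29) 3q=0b1110001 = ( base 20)5d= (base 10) 113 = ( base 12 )95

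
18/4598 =9/2299 = 0.00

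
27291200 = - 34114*( - 800 ) 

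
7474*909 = 6793866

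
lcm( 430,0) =0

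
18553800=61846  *300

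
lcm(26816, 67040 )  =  134080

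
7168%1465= 1308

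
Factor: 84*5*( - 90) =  - 2^3*3^3*5^2*7^1 = - 37800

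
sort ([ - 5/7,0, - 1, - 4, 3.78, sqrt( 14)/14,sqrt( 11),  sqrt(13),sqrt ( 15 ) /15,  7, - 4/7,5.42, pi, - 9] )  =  [ - 9,-4, - 1, - 5/7,-4/7,0,sqrt(15 ) /15, sqrt(14)/14, pi,sqrt (11) , sqrt(13),3.78,  5.42,7 ] 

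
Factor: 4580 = 2^2*5^1*229^1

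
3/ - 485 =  - 1 + 482/485= -0.01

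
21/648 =7/216 = 0.03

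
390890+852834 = 1243724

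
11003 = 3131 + 7872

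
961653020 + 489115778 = 1450768798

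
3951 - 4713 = -762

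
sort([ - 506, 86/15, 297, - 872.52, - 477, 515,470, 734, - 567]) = [- 872.52 , - 567, - 506,- 477,86/15, 297, 470,515,734 ] 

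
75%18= 3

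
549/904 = 549/904 = 0.61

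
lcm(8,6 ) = 24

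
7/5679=7/5679 =0.00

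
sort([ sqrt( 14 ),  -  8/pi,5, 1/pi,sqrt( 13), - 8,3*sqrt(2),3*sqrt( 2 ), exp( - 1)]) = [ -8,-8/pi, 1/pi,exp (  -  1),sqrt(13 ),sqrt( 14 ), 3*sqrt(2),3 * sqrt( 2 ), 5 ]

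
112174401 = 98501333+13673068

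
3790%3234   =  556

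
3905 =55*71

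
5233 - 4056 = 1177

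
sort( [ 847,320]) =[320, 847 ] 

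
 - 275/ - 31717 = 275/31717 = 0.01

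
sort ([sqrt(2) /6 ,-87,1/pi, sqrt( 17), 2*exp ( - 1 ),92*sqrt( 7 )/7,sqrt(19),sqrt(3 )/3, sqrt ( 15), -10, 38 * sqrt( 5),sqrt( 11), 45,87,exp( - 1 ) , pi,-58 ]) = [ - 87,-58, - 10,sqrt( 2 ) /6,1/pi,exp(-1 ),sqrt( 3 ) /3,2*exp(-1),pi,sqrt (11 ),sqrt( 15), sqrt(17),sqrt( 19 ),92*sqrt ( 7)/7,45, 38*sqrt( 5),87 ]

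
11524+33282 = 44806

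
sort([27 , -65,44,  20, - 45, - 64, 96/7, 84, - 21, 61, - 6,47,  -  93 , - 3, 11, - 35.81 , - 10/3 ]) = [ - 93,-65, - 64, - 45, - 35.81, - 21, - 6, - 10/3 , - 3 , 11, 96/7,20, 27, 44,47,61 , 84]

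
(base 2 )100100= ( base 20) 1g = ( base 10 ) 36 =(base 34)12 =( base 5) 121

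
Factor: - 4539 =-3^1*17^1*89^1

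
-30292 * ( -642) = 19447464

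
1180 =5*236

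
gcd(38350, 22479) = 59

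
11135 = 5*2227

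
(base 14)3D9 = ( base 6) 3335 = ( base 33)nk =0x30b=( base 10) 779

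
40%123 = 40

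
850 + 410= 1260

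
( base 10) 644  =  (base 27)nn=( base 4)22010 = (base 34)IW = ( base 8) 1204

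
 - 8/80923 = -1 + 80915/80923=-0.00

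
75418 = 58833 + 16585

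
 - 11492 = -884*13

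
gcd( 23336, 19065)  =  1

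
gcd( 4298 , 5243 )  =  7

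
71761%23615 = 916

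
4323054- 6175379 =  - 1852325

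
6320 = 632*10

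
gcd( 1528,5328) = 8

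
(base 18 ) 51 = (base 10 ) 91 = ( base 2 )1011011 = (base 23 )3m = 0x5B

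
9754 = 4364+5390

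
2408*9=21672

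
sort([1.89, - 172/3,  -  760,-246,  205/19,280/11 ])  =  [  -  760, - 246, - 172/3, 1.89, 205/19,280/11] 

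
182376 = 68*2682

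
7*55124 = 385868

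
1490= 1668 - 178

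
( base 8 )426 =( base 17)g6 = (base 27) a8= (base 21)d5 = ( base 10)278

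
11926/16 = 745 + 3/8  =  745.38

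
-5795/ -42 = 137 + 41/42 = 137.98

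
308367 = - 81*(- 3807)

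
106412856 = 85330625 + 21082231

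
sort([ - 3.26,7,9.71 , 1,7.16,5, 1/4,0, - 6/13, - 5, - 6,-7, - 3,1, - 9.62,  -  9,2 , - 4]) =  [  -  9.62,-9,- 7 , - 6, - 5, - 4, - 3.26,  -  3, - 6/13, 0,1/4, 1, 1,2,5,7, 7.16,9.71] 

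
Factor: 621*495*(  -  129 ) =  - 3^6*5^1* 11^1*23^1*43^1 = - 39653955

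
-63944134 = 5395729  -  69339863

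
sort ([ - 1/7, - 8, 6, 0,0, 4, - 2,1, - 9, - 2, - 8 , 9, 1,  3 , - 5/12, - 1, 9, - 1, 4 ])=[ - 9, - 8, - 8, - 2, - 2, -1, - 1, - 5/12,  -  1/7,0,0,1,  1,3,4,4 , 6 , 9, 9]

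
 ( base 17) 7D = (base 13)A2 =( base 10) 132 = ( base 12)B0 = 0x84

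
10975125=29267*375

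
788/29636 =197/7409 = 0.03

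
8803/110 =80  +  3/110 = 80.03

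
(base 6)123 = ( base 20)2B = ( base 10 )51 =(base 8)63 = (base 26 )1p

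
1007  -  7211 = - 6204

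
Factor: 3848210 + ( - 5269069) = -1420859 =-11^1*129169^1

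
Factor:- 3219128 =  - 2^3*11^1*157^1* 233^1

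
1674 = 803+871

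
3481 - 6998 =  - 3517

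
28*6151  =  172228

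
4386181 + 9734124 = 14120305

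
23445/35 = 669 + 6/7 = 669.86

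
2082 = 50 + 2032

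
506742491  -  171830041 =334912450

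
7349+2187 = 9536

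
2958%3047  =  2958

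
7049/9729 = 7049/9729 =0.72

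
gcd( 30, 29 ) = 1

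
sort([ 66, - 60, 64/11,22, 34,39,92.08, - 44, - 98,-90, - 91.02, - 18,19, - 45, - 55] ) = [ - 98,-91.02, - 90, - 60, - 55,  -  45, - 44, - 18,64/11, 19,22,34,39,  66,92.08]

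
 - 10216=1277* ( - 8)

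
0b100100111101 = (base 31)2e9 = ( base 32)29t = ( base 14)C0D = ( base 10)2365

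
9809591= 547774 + 9261817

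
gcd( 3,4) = 1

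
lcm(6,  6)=6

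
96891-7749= 89142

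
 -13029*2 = -26058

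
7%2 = 1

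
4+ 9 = 13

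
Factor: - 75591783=- 3^2*71^1*118297^1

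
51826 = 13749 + 38077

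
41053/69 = 41053/69 = 594.97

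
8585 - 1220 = 7365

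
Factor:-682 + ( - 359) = -1041 = - 3^1 * 347^1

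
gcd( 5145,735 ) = 735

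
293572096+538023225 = 831595321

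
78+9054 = 9132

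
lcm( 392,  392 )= 392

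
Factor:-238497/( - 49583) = 861/179 =3^1*7^1*41^1*179^(- 1)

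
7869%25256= 7869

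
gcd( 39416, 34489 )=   4927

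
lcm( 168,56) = 168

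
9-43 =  - 34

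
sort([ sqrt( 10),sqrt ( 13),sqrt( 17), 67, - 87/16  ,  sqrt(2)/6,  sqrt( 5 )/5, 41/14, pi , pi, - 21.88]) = [  -  21.88, - 87/16, sqrt(2) /6,sqrt(5 )/5 , 41/14, pi,pi,sqrt(10),  sqrt( 13), sqrt(17 ),  67]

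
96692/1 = 96692 = 96692.00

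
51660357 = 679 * 76083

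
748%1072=748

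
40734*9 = 366606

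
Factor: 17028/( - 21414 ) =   -  66/83 = - 2^1* 3^1 * 11^1*83^( - 1)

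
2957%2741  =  216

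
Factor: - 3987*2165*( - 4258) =36754438590 = 2^1*3^2 *5^1 * 433^1*443^1*2129^1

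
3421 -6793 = -3372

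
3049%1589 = 1460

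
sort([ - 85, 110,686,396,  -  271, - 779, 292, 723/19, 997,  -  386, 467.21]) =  [ - 779,  -  386,  -  271,-85,723/19 , 110, 292, 396,  467.21, 686 , 997 ] 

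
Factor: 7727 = 7727^1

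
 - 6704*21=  - 140784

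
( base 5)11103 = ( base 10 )778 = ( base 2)1100001010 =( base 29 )QO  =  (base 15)36d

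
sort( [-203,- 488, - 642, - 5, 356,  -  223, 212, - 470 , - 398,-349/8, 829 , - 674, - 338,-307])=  [ - 674, - 642,-488, - 470, - 398, - 338, - 307, - 223, -203,-349/8,-5, 212,356,  829]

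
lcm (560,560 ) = 560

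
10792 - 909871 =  - 899079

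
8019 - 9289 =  - 1270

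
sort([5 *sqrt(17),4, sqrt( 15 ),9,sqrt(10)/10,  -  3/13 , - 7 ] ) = [ - 7 , - 3/13, sqrt(10 ) /10,sqrt(15),4 , 9,5*sqrt(17)] 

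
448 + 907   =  1355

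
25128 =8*3141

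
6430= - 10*( - 643) 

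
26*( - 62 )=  - 1612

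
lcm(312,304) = 11856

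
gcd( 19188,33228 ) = 468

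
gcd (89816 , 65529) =1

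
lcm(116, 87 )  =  348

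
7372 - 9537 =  - 2165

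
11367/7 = 1623+6/7 = 1623.86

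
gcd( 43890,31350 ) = 6270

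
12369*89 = 1100841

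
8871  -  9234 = - 363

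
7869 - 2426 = 5443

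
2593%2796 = 2593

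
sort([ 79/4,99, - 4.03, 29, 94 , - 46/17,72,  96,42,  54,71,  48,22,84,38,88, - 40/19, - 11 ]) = [ - 11, - 4.03, - 46/17, - 40/19,79/4,22,29,38,42,48,54,71, 72, 84, 88,94,  96, 99 ] 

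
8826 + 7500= 16326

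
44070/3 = 14690 = 14690.00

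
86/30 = 43/15 = 2.87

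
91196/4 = 22799=22799.00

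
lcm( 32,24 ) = 96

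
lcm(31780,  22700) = 158900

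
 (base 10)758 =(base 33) MW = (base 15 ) 358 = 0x2F6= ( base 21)1f2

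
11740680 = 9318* 1260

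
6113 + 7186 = 13299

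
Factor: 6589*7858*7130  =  369165461060 = 2^2*5^1*11^1*23^1*31^1 * 599^1*3929^1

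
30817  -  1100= 29717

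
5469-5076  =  393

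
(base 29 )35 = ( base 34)2o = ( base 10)92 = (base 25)3h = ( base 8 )134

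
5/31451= 5/31451  =  0.00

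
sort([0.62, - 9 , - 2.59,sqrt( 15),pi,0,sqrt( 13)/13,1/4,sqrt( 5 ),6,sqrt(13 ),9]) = [ - 9 , - 2.59, 0,1/4,  sqrt(13)/13,0.62,sqrt( 5) , pi,sqrt( 13), sqrt( 15 ) , 6,9 ] 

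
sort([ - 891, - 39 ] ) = [ - 891,- 39]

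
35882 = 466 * 77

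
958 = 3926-2968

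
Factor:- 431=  - 431^1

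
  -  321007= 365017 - 686024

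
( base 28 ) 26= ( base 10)62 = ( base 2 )111110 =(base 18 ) 38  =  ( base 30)22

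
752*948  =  712896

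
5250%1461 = 867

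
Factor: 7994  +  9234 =2^2*59^1*73^1 = 17228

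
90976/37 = 2458 + 30/37 = 2458.81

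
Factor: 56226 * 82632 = 4646066832= 2^4 * 3^2*11^1*313^1 * 9371^1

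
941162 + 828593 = 1769755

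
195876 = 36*5441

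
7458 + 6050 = 13508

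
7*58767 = 411369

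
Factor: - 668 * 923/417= - 2^2*3^( - 1)*13^1*71^1 * 139^( - 1 ) * 167^1=- 616564/417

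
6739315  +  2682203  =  9421518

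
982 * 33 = 32406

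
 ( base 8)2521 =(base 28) 1kh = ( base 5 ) 20421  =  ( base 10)1361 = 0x551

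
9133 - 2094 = 7039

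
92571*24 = 2221704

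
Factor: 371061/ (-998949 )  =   - 3^5*7^( - 1 )*509^1*47569^( - 1 ) = -123687/332983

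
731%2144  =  731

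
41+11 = 52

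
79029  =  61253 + 17776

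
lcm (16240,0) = 0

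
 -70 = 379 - 449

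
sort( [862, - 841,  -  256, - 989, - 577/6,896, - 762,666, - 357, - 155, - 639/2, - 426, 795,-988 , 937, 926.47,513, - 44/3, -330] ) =[ - 989, - 988, - 841, - 762, - 426, - 357, - 330, - 639/2, - 256,-155, - 577/6, - 44/3, 513,666,795, 862,896,926.47, 937 ]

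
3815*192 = 732480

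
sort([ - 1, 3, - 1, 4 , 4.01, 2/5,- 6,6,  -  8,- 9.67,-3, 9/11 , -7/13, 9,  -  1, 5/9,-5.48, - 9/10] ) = [ - 9.67 , - 8, - 6,  -  5.48, - 3, - 1, - 1, - 1, - 9/10, - 7/13, 2/5,5/9,9/11 , 3, 4,4.01, 6, 9] 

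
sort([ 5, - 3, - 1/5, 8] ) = [ - 3, - 1/5, 5, 8 ]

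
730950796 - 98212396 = 632738400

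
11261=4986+6275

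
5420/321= 16 + 284/321 = 16.88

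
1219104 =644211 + 574893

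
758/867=758/867 =0.87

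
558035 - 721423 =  - 163388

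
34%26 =8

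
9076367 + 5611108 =14687475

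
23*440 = 10120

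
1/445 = 1/445  =  0.00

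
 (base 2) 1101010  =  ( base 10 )106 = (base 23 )4e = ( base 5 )411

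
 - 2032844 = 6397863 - 8430707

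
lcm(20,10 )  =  20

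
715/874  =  715/874 = 0.82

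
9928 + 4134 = 14062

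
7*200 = 1400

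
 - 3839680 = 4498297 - 8337977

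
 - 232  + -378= - 610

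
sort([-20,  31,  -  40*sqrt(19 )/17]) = [-20,  -  40*sqrt( 19)/17, 31] 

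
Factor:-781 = - 11^1*71^1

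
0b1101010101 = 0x355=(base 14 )44D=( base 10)853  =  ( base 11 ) 706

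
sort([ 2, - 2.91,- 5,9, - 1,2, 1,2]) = [ -5,- 2.91, - 1,1,2,2,2,9]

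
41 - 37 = 4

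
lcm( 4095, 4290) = 90090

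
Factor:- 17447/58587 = - 3^( - 1)*59^(-1)*73^1*239^1*331^(-1 )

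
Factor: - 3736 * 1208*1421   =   - 6413098048 = -  2^6 * 7^2*29^1  *  151^1 * 467^1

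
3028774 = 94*32221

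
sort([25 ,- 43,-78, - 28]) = [  -  78, - 43, - 28,25] 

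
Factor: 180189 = 3^2 * 20021^1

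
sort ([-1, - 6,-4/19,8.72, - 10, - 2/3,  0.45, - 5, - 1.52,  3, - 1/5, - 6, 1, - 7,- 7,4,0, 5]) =[ - 10, - 7, - 7,  -  6,  -  6, - 5,-1.52,  -  1, - 2/3, - 4/19, - 1/5, 0, 0.45,1, 3,4,5,8.72]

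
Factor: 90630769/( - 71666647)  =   - 13^( - 2)*41^( - 1) * 199^1*10343^ (-1 )*455431^1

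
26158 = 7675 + 18483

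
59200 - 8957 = 50243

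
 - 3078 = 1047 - 4125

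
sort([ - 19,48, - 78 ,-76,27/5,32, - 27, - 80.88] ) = [  -  80.88, - 78, -76, - 27, - 19,27/5, 32, 48 ]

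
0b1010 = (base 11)A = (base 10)10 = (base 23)A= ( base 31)A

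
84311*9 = 758799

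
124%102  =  22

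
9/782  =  9/782 = 0.01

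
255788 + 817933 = 1073721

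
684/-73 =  - 10 + 46/73= -  9.37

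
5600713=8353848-2753135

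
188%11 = 1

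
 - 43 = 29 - 72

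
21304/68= 313+ 5/17 = 313.29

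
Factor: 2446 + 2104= 2^1*5^2*7^1* 13^1 = 4550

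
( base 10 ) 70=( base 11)64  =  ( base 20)3A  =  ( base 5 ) 240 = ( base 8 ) 106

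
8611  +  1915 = 10526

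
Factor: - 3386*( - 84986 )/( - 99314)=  - 2^1*11^1*17^( - 1)*23^( - 1) * 127^( - 1)*1693^1*3863^1=   - 143881298/49657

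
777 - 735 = 42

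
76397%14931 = 1742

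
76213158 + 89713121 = 165926279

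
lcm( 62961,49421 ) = 4596153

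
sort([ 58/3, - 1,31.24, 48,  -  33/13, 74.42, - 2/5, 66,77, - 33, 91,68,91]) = [ - 33,  -  33/13, - 1 , - 2/5,58/3,31.24, 48,66, 68,74.42,77,91,91] 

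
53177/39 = 53177/39=1363.51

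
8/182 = 4/91=0.04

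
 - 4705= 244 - 4949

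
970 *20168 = 19562960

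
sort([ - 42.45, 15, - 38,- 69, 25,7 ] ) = [ - 69 , -42.45, - 38, 7,15, 25 ]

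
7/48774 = 7/48774 = 0.00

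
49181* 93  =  4573833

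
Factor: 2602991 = 193^1  *  13487^1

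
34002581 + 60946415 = 94948996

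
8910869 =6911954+1998915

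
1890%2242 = 1890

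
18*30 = 540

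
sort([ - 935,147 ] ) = [ - 935,147 ]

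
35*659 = 23065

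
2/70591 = 2/70591 = 0.00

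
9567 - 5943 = 3624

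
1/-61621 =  - 1+61620/61621 = -0.00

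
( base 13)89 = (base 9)135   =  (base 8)161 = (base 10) 113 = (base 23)4l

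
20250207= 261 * 77587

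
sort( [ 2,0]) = [0, 2]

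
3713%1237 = 2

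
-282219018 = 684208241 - 966427259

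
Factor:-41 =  - 41^1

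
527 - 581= - 54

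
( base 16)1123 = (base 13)1CC6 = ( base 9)6014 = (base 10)4387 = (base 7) 15535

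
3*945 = 2835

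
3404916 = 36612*93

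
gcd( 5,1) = 1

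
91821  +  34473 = 126294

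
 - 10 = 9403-9413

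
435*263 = 114405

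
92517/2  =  92517/2= 46258.50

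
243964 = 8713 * 28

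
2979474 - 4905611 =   -  1926137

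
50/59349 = 50/59349 =0.00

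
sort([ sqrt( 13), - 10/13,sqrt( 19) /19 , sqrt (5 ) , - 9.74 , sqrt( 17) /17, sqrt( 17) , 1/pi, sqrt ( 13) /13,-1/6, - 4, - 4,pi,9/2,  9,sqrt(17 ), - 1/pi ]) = [ - 9.74, - 4 ,-4, - 10/13, - 1/pi,-1/6,sqrt(19 ) /19, sqrt (17 )/17, sqrt ( 13 )/13 , 1/pi, sqrt( 5 ) , pi, sqrt(13), sqrt(17 ),  sqrt( 17 ), 9/2, 9]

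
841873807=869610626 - 27736819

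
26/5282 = 13/2641 = 0.00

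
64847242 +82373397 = 147220639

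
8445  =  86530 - 78085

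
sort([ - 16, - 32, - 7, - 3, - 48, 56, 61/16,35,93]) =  [ - 48,-32, - 16,-7, - 3,61/16,35,56,93]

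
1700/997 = 1700/997 = 1.71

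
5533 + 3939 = 9472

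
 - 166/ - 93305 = 166/93305 = 0.00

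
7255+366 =7621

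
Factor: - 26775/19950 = -51/38 = -  2^ ( - 1 )*3^1 * 17^1*19^(-1 ) 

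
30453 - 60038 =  - 29585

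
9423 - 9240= 183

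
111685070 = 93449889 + 18235181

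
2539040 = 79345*32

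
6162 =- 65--6227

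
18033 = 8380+9653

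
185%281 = 185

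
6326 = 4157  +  2169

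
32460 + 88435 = 120895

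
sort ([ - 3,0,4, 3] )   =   [- 3,0,3, 4]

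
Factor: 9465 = 3^1 * 5^1*631^1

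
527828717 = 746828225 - 218999508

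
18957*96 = 1819872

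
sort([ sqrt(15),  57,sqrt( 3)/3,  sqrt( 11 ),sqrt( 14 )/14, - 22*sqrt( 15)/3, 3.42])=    [ - 22*sqrt( 15)/3,sqrt( 14)/14,sqrt(3)/3,  sqrt (11),3.42 , sqrt( 15), 57]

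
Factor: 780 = 2^2 * 3^1*5^1*13^1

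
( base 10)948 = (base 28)15O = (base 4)32310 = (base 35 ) R3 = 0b1110110100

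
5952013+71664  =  6023677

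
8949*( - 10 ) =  - 89490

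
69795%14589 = 11439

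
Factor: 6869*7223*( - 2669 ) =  - 17^1*31^1  *  157^1 * 233^1*6869^1 = - 132421866503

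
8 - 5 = 3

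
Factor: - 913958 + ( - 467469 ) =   -  1381427= -1381427^1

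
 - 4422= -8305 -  - 3883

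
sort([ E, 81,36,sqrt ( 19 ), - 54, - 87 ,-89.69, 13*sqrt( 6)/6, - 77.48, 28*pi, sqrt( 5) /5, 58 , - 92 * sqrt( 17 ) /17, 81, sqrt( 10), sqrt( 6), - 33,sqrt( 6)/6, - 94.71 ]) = [ - 94.71,- 89.69, - 87, -77.48, - 54, - 33,- 92*sqrt( 17 ) /17, sqrt(6)/6, sqrt (5)/5,sqrt(6), E,sqrt( 10 ),sqrt( 19 ), 13 * sqrt( 6 )/6, 36,58, 81 , 81, 28*pi ]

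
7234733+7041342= 14276075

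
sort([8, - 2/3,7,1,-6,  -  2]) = [ - 6, - 2 ,-2/3,1,7,8]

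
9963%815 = 183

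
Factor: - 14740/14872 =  - 335/338=   - 2^( - 1)*5^1*13^(-2 )*67^1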